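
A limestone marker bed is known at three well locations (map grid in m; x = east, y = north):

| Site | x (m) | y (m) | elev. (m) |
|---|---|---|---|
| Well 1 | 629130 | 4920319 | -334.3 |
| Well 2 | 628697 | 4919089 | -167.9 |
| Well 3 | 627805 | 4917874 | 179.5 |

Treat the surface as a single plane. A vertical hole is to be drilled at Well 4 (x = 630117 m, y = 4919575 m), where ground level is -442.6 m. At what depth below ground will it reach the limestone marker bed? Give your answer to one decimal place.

283.4 m

Let the plane be z = a·x + b·y + c.
Well 2−Well 1: −433a − 1230b = 166.4;  Well 3−Well 1: −1325a − 2445b = 513.8.
Solving gives a = −0.394221323, b = 0.003494173.
Then c = -334.3 − a·629130 − b·4920319 = 230489.71.
At (630117, 4919575): z_contact = −248405.56 + 17189.85 + 230489.71 = -726.00 m.
Depth below ground = -442.6 − (-726.00) = 283.4 m.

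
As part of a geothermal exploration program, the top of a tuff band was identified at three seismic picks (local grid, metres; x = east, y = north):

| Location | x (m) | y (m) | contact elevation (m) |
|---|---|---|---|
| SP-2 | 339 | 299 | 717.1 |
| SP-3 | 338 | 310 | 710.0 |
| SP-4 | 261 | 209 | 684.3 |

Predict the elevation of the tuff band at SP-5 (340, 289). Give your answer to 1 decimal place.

Two edge vectors: SP-2→SP-3 = (-1, 11, -7.1), SP-2→SP-4 = (-78, -90, -32.8).
Normal n = (SP-2→SP-3) × (SP-2→SP-4) = (-999.8, 521, 948).
So ∂z/∂x = −n_x/n_z = 1.05464 and ∂z/∂y = −n_y/n_z = −0.54958.
Intercept c from SP-2: 717.1 − 357.52 + 164.32 = 523.90.
At (340, 289): z = 358.6 − 158.8 + 523.90 = 723.7 m.

723.7 m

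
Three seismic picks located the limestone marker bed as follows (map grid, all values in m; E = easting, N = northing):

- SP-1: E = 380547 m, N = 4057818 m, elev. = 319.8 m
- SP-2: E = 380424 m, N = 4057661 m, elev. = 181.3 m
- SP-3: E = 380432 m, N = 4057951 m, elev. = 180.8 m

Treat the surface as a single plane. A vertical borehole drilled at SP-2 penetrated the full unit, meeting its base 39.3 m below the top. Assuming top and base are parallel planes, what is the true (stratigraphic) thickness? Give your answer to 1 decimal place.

25.5 m

Two edge vectors: SP-1→SP-2 = (-123, -157, -138.5), SP-1→SP-3 = (-115, 133, -139).
Normal n = (SP-1→SP-2) × (SP-1→SP-3) = (40243.5, -1169.5, -34414).
So ∂z/∂E = −n_x/n_z = 1.16939 and ∂z/∂N = −n_y/n_z = −0.03398.
|∇z| = √(a²+b²) = 1.16989, so dip δ = arctan(1.16989) = 49.48°.
True thickness = vertical thickness × cos δ = 39.3 × cos 49.48° = 25.5 m.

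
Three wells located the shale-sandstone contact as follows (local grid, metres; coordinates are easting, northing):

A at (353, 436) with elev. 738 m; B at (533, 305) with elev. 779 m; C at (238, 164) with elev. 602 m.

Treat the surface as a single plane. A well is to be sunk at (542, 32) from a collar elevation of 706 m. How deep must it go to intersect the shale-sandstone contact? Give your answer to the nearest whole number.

Two edge vectors: A→B = (180, -131, 41), A→C = (-115, -272, -136).
Normal n = (A→B) × (A→C) = (28968, 19765, -64025).
So ∂z/∂easting = −n_x/n_z = 0.45245 and ∂z/∂northing = −n_y/n_z = 0.30871.
Intercept c from A: 738 − 159.71 − 134.60 = 443.69.
At (542, 32): z_contact = 245.2 + 9.9 + 443.69 = 698.8 m.
Depth below ground = 706 − 698.8 = 7 m.

7 m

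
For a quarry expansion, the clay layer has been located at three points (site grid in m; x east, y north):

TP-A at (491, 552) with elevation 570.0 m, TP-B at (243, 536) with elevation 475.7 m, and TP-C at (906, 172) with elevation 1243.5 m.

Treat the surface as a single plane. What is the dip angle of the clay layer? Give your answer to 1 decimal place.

Let the plane be z = a·x + b·y + c.
TP-B−TP-A: −248a − 16b = −94.3;  TP-C−TP-A: 415a − 380b = 673.5.
Solving gives a = 0.46203, b = −1.26778.
Gradient magnitude |∇z| = √(a² + b²) = √(0.21348 + 1.60726) = 1.34935.
True dip = arctan(1.34935) = 53.5°, dipping toward NNW (azimuth ≈ 340°).

53.5°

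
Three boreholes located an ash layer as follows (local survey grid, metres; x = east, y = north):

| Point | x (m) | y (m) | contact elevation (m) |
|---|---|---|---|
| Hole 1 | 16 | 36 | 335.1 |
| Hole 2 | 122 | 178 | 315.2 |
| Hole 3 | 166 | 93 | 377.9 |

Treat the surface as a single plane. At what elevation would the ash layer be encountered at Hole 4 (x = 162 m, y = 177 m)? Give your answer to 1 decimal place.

334.6 m

Let the plane be z = a·x + b·y + c.
Hole 2−Hole 1: 106a + 142b = −19.9;  Hole 3−Hole 1: 150a + 57b = 42.8.
Solving gives a = 0.47266, b = −0.49297.
Then c = 335.1 − a·16 − b·36 = 345.28.
At (162, 177): z = 76.6 − 87.3 + 345.28 = 334.6 m.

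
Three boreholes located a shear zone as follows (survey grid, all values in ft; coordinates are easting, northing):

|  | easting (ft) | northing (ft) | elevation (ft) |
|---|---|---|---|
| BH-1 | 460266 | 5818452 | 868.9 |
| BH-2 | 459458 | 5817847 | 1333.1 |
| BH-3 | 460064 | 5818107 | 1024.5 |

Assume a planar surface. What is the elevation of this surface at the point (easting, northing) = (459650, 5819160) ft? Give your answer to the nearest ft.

Let the plane be z = a·easting + b·northing + c.
BH-2−BH-1: −808a − 605b = 464.2;  BH-3−BH-1: −202a − 345b = 155.6.
Solving gives a = −0.42166081, b = −0.20412903.
Then c = 868.9 − a·460266 − b·5818452 = 1382660.01.
At (459650, 5819160): z = −193816.4 − 1187859.5 + 1382660.01 = 984.1 ft.

984 ft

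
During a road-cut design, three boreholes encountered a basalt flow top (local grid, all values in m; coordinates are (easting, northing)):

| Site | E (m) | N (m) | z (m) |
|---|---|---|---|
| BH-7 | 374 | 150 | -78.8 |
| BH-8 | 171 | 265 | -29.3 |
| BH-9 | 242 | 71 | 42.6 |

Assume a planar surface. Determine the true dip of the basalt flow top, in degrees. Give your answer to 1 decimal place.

Let the plane be z = a·E + b·N + c.
BH-8−BH-7: −203a + 115b = 49.5;  BH-9−BH-7: −132a − 79b = 121.4.
Solving gives a = −0.57249, b = −0.58014.
Gradient magnitude |∇z| = √(a² + b²) = √(0.32775 + 0.33656) = 0.81505.
True dip = arctan(0.81505) = 39.2°, dipping toward NE (azimuth ≈ 045°).

39.2°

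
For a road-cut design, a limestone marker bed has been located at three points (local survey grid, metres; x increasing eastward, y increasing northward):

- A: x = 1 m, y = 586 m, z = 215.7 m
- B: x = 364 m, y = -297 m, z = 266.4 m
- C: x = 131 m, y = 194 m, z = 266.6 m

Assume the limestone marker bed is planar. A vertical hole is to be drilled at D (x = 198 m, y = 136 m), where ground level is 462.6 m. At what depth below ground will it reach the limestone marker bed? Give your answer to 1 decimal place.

232.0 m

Let the plane be z = a·x + b·y + c.
B−A: 363a − 883b = 50.7;  C−A: 130a − 392b = 50.9.
Solving gives a = −0.91145, b = −0.43211.
Then c = 215.7 − a·1 − b·586 = 469.83.
At (198, 136): z_contact = −180.47 − 58.77 + 469.83 = 230.60 m.
Depth below ground = 462.6 − 230.60 = 232.0 m.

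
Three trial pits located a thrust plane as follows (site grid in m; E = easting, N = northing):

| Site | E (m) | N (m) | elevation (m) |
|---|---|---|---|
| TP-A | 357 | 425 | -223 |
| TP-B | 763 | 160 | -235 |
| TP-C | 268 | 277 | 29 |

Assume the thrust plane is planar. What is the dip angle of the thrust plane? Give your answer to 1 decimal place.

55.6°

Let the plane be z = a·E + b·N + c.
TP-B−TP-A: 406a − 265b = −12;  TP-C−TP-A: −89a − 148b = 252.
Solving gives a = −0.81933, b = −1.21000.
Gradient magnitude |∇z| = √(a² + b²) = √(0.67131 + 1.46409) = 1.46130.
True dip = arctan(1.46130) = 55.6°, dipping toward NE (azimuth ≈ 034°).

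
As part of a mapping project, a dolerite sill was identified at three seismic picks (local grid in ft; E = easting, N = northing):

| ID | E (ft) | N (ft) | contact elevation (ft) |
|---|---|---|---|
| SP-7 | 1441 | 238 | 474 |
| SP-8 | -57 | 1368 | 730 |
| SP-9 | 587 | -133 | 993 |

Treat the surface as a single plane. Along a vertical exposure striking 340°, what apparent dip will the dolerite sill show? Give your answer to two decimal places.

Let the plane be z = a·E + b·N + c.
SP-8−SP-7: −1498a + 1130b = 256;  SP-9−SP-7: −854a − 371b = 519.
Solving gives a = −0.44809, b = −0.36747.
Unit vector along 340° is (sin 340°, cos 340°) = (-0.3420, 0.9397).
Slope in that direction = a·(-0.3420) + b·(0.9397) = −0.19205.
Apparent dip = arctan|0.19205| = 10.87° (true dip is 30.1°, so apparent ≤ true as expected).

10.87°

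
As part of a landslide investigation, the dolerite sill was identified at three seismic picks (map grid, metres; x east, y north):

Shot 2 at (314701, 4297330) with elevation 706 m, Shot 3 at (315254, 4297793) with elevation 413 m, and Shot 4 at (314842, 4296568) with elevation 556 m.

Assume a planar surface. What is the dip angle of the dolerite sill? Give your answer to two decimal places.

Two edge vectors: Shot 2→Shot 3 = (553, 463, -293), Shot 2→Shot 4 = (141, -762, -150).
Normal n = (Shot 2→Shot 3) × (Shot 2→Shot 4) = (-292716, 41637, -486669).
So ∂z/∂x = −n_x/n_z = −0.60147 and ∂z/∂y = −n_y/n_z = 0.08556.
Gradient magnitude |∇z| = √(a² + b²) = √(0.36176 + 0.00732) = 0.60752.
True dip = arctan(0.60752) = 31.28°, dipping toward E (azimuth ≈ 098°).

31.28°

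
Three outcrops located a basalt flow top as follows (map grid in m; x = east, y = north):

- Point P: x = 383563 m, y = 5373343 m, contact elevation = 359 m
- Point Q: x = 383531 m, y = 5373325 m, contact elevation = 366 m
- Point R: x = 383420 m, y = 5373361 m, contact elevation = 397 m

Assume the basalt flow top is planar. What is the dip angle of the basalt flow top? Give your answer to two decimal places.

14.90°

Two edge vectors: Point P→Point Q = (-32, -18, 7), Point P→Point R = (-143, 18, 38).
Normal n = (Point P→Point Q) × (Point P→Point R) = (-810, 215, -3150).
So ∂z/∂x = −n_x/n_z = −0.25714 and ∂z/∂y = −n_y/n_z = 0.06825.
Gradient magnitude |∇z| = √(a² + b²) = √(0.06612 + 0.00466) = 0.26605.
True dip = arctan(0.26605) = 14.90°, dipping toward ESE (azimuth ≈ 105°).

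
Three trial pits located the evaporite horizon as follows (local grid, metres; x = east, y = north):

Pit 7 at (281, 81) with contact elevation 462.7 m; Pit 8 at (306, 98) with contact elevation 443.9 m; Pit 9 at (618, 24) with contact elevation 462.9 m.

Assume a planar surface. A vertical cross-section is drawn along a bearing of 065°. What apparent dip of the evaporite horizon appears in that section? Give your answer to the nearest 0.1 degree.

27.0°

Two edge vectors: Pit 7→Pit 8 = (25, 17, -18.8), Pit 7→Pit 9 = (337, -57, 0.2).
Normal n = (Pit 7→Pit 8) × (Pit 7→Pit 9) = (-1068.2, -6340.6, -7154).
So ∂z/∂x = −n_x/n_z = −0.14932 and ∂z/∂y = −n_y/n_z = −0.88630.
Unit vector along 065° is (sin 65°, cos 65°) = (0.9063, 0.4226).
Slope in that direction = a·(0.9063) + b·(0.4226) = −0.50989.
Apparent dip = arctan|0.50989| = 27.0° (true dip is 41.9°, so apparent ≤ true as expected).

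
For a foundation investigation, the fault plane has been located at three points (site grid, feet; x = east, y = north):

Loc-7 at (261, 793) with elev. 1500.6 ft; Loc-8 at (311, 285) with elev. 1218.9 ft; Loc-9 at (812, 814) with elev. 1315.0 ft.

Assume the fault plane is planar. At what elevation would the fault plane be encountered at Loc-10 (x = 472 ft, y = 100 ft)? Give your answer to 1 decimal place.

Let the plane be z = a·x + b·y + c.
Loc-8−Loc-7: 50a − 508b = −281.7;  Loc-9−Loc-7: 551a + 21b = −185.6.
Solving gives a = −0.35664, b = 0.51943.
Then c = 1500.6 − a·261 − b·793 = 1181.78.
At (472, 100): z = −168.3 + 51.9 + 1181.78 = 1065.4 ft.

1065.4 ft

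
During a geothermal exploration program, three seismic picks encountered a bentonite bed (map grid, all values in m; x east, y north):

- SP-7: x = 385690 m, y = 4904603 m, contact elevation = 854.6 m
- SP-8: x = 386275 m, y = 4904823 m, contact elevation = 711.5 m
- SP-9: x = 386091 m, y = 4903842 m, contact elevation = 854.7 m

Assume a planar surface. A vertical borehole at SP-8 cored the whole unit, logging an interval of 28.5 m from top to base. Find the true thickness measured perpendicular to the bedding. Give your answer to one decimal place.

Two edge vectors: SP-7→SP-8 = (585, 220, -143.1), SP-7→SP-9 = (401, -761, 0.1).
Normal n = (SP-7→SP-8) × (SP-7→SP-9) = (-108877.1, -57441.6, -533405).
So ∂z/∂x = −n_x/n_z = −0.20412 and ∂z/∂y = −n_y/n_z = −0.10769.
|∇z| = √(a²+b²) = 0.23078, so dip δ = arctan(0.23078) = 13.00°.
True thickness = vertical thickness × cos δ = 28.5 × cos 13.00° = 27.8 m.

27.8 m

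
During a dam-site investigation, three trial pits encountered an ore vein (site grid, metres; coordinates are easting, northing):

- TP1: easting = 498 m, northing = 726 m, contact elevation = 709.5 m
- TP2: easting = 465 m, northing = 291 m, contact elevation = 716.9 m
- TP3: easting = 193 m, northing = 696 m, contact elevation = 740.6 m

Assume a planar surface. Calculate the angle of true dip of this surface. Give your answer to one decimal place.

Two edge vectors: TP1→TP2 = (-33, -435, 7.4), TP1→TP3 = (-305, -30, 31.1).
Normal n = (TP1→TP2) × (TP1→TP3) = (-13306.5, -1230.7, -131685).
So ∂z/∂easting = −n_x/n_z = −0.10105 and ∂z/∂northing = −n_y/n_z = −0.00935.
Gradient magnitude |∇z| = √(a² + b²) = √(0.01021 + 0.00009) = 0.10148.
True dip = arctan(0.10148) = 5.8°, dipping toward E (azimuth ≈ 085°).

5.8°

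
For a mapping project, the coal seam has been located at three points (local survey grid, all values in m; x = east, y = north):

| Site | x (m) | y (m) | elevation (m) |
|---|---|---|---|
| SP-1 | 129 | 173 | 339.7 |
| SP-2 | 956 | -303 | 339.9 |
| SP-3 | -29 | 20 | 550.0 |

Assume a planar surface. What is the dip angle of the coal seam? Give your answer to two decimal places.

Let the plane be z = a·x + b·y + c.
SP-2−SP-1: 827a − 476b = 0.2;  SP-3−SP-1: −158a − 153b = 210.3.
Solving gives a = −0.49605, b = −0.86225.
Gradient magnitude |∇z| = √(a² + b²) = √(0.24606 + 0.74348) = 0.99476.
True dip = arctan(0.99476) = 44.85°, dipping toward NNE (azimuth ≈ 030°).

44.85°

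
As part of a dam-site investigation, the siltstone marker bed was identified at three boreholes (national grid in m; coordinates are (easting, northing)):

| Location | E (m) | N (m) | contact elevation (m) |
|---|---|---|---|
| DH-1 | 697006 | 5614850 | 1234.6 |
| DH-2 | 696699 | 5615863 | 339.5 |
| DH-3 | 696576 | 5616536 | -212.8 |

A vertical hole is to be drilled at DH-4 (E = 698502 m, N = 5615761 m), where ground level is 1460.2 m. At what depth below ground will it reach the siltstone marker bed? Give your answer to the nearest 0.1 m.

Two edge vectors: DH-1→DH-2 = (-307, 1013, -895.1), DH-1→DH-3 = (-430, 1686, -1447.4).
Normal n = (DH-1→DH-2) × (DH-1→DH-3) = (42922.4, -59458.8, -82012).
So ∂z/∂E = −n_x/n_z = 0.523367312 and ∂z/∂N = −n_y/n_z = −0.725001219.
Intercept c from DH-1: 1234.6 − 364790.16 + 4070773.10 = 3707217.54.
At (698502, 5615761): z_contact = 365573.11 − 4071433.57 + 3707217.54 = 1357.08 m.
Depth below ground = 1460.2 − 1357.08 = 103.1 m.

103.1 m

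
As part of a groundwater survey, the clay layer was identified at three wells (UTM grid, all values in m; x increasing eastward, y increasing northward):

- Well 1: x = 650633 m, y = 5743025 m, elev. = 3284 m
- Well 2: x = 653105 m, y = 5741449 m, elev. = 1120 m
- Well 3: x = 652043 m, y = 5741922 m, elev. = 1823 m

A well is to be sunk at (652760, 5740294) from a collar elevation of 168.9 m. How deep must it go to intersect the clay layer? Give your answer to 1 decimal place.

274.2 m

Let the plane be z = a·x + b·y + c.
Well 2−Well 1: 2472a − 1576b = −2164;  Well 3−Well 1: 1410a − 1103b = −1461.
Solving gives a = −0.167221720, b = 1.110804510.
Then c = 3284 − a·650633 − b·5743025 = −6267294.10.
At (652760, 5740294): z_contact = −109155.65 + 6376344.47 − 6267294.10 = -105.29 m.
Depth below ground = 168.9 − (-105.29) = 274.2 m.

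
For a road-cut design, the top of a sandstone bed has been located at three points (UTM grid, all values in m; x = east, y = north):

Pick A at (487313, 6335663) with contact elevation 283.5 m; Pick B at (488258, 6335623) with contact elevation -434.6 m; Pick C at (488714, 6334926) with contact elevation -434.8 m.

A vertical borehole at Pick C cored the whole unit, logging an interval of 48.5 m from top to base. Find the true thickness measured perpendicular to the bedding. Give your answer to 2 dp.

35.45 m

Let the plane be z = a·x + b·y + c.
Pick B−Pick A: 945a − 40b = −718.1;  Pick C−Pick A: 1401a − 737b = −718.3.
Solving gives a = −0.78152, b = −0.51101.
|∇z| = √(a²+b²) = 0.93376, so dip δ = arctan(0.93376) = 43.04°.
True thickness = vertical thickness × cos δ = 48.5 × cos 43.04° = 35.45 m.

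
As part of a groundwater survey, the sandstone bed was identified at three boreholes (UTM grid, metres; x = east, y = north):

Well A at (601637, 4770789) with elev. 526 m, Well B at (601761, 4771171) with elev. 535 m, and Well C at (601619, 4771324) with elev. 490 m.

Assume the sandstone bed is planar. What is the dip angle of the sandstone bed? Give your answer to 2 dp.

14.59°

Two edge vectors: Well A→Well B = (124, 382, 9), Well A→Well C = (-18, 535, -36).
Normal n = (Well A→Well B) × (Well A→Well C) = (-18567, 4302, 73216).
So ∂z/∂x = −n_x/n_z = 0.25359 and ∂z/∂y = −n_y/n_z = −0.05876.
Gradient magnitude |∇z| = √(a² + b²) = √(0.06431 + 0.00345) = 0.26031.
True dip = arctan(0.26031) = 14.59°, dipping toward WNW (azimuth ≈ 283°).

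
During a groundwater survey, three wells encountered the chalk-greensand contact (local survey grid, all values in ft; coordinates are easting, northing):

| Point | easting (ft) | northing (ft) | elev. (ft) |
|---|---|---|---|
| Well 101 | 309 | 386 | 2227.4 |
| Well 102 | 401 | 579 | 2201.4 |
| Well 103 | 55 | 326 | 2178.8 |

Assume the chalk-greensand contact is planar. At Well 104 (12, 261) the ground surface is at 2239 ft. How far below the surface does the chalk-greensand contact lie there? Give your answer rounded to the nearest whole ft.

Let the plane be z = a·easting + b·northing + c.
Well 102−Well 101: 92a + 193b = −26;  Well 103−Well 101: −254a − 60b = −48.6.
Solving gives a = 0.25148, b = −0.25459.
Then c = 2227.4 − a·309 − b·386 = 2247.97.
At (12, 261): z_contact = 3.0 − 66.4 + 2247.97 = 2184.5 ft.
Depth below ground = 2239 − 2184.5 = 54 ft.

54 ft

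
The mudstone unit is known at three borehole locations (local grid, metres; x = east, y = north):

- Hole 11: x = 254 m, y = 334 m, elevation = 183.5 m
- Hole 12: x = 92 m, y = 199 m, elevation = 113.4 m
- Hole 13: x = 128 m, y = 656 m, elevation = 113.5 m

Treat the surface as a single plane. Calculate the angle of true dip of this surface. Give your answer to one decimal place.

24.9°

Let the plane be z = a·x + b·y + c.
Hole 12−Hole 11: −162a − 135b = −70.1;  Hole 13−Hole 11: −126a + 322b = −70.
Solving gives a = 0.46292, b = −0.03625.
Gradient magnitude |∇z| = √(a² + b²) = √(0.21430 + 0.00131) = 0.46434.
True dip = arctan(0.46434) = 24.9°, dipping toward W (azimuth ≈ 274°).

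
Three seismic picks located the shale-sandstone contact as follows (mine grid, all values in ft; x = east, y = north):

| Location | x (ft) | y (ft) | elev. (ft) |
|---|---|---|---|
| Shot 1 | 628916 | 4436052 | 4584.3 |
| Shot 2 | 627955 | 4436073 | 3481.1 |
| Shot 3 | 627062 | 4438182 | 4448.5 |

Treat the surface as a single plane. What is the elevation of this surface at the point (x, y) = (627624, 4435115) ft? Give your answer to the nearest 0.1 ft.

Let the plane be z = a·x + b·y + c.
Shot 2−Shot 1: −961a + 21b = −1103.2;  Shot 3−Shot 1: −1854a + 2130b = −135.8.
Solving gives a = 1.168809201, b = 0.953601999.
Then c = 4584.3 − a·628916 − b·4436052 = −4960726.56.
At (627624, 4435115): z = 733572.7 + 4229334.5 − 4960726.56 = 2180.7 ft.

2180.7 ft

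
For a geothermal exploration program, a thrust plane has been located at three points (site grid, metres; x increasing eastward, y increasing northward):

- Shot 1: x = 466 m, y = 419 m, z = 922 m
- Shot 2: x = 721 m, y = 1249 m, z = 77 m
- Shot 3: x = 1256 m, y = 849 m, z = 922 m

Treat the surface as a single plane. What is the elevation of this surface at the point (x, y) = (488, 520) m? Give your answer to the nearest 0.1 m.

Two edge vectors: Shot 1→Shot 2 = (255, 830, -845), Shot 1→Shot 3 = (790, 430, 0).
Normal n = (Shot 1→Shot 2) × (Shot 1→Shot 3) = (363350, -667550, -546050).
So ∂z/∂x = −n_x/n_z = 0.665415 and ∂z/∂y = −n_y/n_z = −1.222507.
Intercept c from Shot 1: 922 − 310.08 + 512.23 = 1124.15.
At (488, 520): z = 324.7 − 635.7 + 1124.15 = 813.2 m.

813.2 m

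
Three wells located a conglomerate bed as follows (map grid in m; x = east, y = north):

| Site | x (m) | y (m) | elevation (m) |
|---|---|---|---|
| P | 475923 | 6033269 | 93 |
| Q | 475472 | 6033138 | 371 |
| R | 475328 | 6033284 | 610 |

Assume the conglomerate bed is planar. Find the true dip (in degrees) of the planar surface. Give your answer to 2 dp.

Two edge vectors: P→Q = (-451, -131, 278), P→R = (-595, 15, 517).
Normal n = (P→Q) × (P→R) = (-71897, 67757, -84710).
So ∂z/∂x = −n_x/n_z = −0.84874 and ∂z/∂y = −n_y/n_z = 0.79987.
Gradient magnitude |∇z| = √(a² + b²) = √(0.72036 + 0.63979) = 1.16626.
True dip = arctan(1.16626) = 49.39°, dipping toward SE (azimuth ≈ 133°).

49.39°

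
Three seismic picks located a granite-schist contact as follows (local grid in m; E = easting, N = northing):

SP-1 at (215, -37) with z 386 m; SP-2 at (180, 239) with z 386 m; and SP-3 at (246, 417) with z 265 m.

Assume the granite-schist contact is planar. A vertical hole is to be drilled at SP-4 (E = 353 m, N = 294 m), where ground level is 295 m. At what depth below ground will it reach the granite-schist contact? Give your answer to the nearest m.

155 m

Two edge vectors: SP-1→SP-2 = (-35, 276, 0), SP-1→SP-3 = (31, 454, -121).
Normal n = (SP-1→SP-2) × (SP-1→SP-3) = (-33396, -4235, -24446).
So ∂z/∂E = −n_x/n_z = −1.36611 and ∂z/∂N = −n_y/n_z = −0.17324.
Intercept c from SP-1: 386 + 293.71 − 6.41 = 673.30.
At (353, 294): z_contact = −482.2 − 50.9 + 673.30 = 140.1 m.
Depth below ground = 295 − 140.1 = 155 m.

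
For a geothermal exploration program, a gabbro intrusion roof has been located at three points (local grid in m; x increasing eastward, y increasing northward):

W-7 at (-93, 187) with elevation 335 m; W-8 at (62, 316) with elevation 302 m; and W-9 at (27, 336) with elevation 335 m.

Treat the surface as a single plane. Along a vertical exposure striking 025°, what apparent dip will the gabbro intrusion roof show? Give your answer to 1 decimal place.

Two edge vectors: W-7→W-8 = (155, 129, -33), W-7→W-9 = (120, 149, 0).
Normal n = (W-7→W-8) × (W-7→W-9) = (4917, -3960, 7615).
So ∂z/∂x = −n_x/n_z = −0.64570 and ∂z/∂y = −n_y/n_z = 0.52003.
Unit vector along 025° is (sin 25°, cos 25°) = (0.4226, 0.9063).
Slope in that direction = a·(0.4226) + b·(0.9063) = 0.19842.
Apparent dip = arctan|0.19842| = 11.2° (true dip is 39.7°, so apparent ≤ true as expected).

11.2°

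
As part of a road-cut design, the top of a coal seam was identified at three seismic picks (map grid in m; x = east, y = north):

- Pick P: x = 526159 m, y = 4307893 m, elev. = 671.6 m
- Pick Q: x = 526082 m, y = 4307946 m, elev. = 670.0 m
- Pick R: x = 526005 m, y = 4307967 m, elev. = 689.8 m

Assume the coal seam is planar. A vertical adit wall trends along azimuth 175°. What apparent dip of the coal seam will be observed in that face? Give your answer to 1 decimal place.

Let the plane be z = a·x + b·y + c.
Pick Q−Pick P: −77a + 53b = −1.6;  Pick R−Pick P: −154a + 74b = 18.2.
Solving gives a = −0.43953, b = −0.66875.
Unit vector along 175° is (sin 175°, cos 175°) = (0.0872, -0.9962).
Slope in that direction = a·(0.0872) + b·(-0.9962) = 0.62790.
Apparent dip = arctan|0.62790| = 32.1° (true dip is 38.7°, so apparent ≤ true as expected).

32.1°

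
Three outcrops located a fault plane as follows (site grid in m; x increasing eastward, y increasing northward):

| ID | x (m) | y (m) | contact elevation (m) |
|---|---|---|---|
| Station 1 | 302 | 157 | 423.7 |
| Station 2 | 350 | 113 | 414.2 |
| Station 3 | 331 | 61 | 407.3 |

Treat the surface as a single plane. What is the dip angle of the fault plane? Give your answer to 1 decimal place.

Two edge vectors: Station 1→Station 2 = (48, -44, -9.5), Station 1→Station 3 = (29, -96, -16.4).
Normal n = (Station 1→Station 2) × (Station 1→Station 3) = (-190.4, 511.7, -3332).
So ∂z/∂x = −n_x/n_z = −0.05714 and ∂z/∂y = −n_y/n_z = 0.15357.
Gradient magnitude |∇z| = √(a² + b²) = √(0.00327 + 0.02358) = 0.16386.
True dip = arctan(0.16386) = 9.3°, dipping toward SSE (azimuth ≈ 160°).

9.3°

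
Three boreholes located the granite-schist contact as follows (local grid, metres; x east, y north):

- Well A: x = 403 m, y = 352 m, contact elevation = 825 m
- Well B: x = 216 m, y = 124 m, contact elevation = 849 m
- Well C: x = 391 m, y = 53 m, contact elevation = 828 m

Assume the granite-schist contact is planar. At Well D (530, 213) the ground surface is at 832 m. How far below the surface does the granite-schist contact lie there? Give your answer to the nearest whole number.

Let the plane be z = a·x + b·y + c.
Well B−Well A: −187a − 228b = 24;  Well C−Well A: −12a − 299b = 3.
Solving gives a = −0.12208, b = −0.00513.
Then c = 825 − a·403 − b·352 = 876.01.
At (530, 213): z_contact = −64.7 − 1.1 + 876.01 = 810.2 m.
Depth below ground = 832 − 810.2 = 22 m.

22 m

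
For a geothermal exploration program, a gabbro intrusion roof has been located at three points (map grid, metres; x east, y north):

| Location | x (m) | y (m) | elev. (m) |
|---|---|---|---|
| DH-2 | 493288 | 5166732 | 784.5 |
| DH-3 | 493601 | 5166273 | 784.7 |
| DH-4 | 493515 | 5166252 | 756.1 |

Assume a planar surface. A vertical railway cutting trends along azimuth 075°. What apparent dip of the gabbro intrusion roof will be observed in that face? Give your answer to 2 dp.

18.04°

Two edge vectors: DH-2→DH-3 = (313, -459, 0.2), DH-2→DH-4 = (227, -480, -28.4).
Normal n = (DH-2→DH-3) × (DH-2→DH-4) = (13131.6, 8934.6, -46047).
So ∂z/∂x = −n_x/n_z = 0.28518 and ∂z/∂y = −n_y/n_z = 0.19403.
Unit vector along 075° is (sin 75°, cos 75°) = (0.9659, 0.2588).
Slope in that direction = a·(0.9659) + b·(0.2588) = 0.32568.
Apparent dip = arctan|0.32568| = 18.04° (true dip is 19.0°, so apparent ≤ true as expected).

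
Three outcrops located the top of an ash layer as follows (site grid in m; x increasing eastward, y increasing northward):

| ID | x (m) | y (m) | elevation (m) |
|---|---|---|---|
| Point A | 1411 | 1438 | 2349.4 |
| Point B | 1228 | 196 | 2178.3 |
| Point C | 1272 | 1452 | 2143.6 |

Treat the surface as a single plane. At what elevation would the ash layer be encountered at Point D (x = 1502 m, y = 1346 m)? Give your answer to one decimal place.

2490.7 m

Let the plane be z = a·x + b·y + c.
Point B−Point A: −183a − 1242b = −171.1;  Point C−Point A: −139a + 14b = −205.8.
Solving gives a = 1.472597, b = −0.079215.
Then c = 2349.4 − a·1411 − b·1438 = 385.48.
At (1502, 1346): z = 2211.8 − 106.6 + 385.48 = 2490.7 m.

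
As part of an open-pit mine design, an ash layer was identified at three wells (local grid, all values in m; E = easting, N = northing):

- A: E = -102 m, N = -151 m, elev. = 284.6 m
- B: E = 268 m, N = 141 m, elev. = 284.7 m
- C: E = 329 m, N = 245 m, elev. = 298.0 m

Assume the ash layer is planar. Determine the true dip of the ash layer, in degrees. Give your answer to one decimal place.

Two edge vectors: A→B = (370, 292, 0.1), A→C = (431, 396, 13.4).
Normal n = (A→B) × (A→C) = (3873.2, -4914.9, 20668).
So ∂z/∂E = −n_x/n_z = −0.18740 and ∂z/∂N = −n_y/n_z = 0.23780.
Gradient magnitude |∇z| = √(a² + b²) = √(0.03512 + 0.05655) = 0.30277.
True dip = arctan(0.30277) = 16.8°, dipping toward SE (azimuth ≈ 142°).

16.8°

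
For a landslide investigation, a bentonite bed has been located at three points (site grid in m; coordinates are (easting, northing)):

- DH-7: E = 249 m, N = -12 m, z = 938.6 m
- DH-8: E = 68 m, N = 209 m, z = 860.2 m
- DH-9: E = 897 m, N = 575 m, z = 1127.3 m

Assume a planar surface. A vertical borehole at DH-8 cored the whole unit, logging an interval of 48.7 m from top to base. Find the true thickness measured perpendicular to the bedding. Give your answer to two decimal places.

Let the plane be z = a·E + b·N + c.
DH-8−DH-7: −181a + 221b = −78.4;  DH-9−DH-7: 648a + 587b = 188.7.
Solving gives a = 0.35166, b = −0.06674.
|∇z| = √(a²+b²) = 0.35794, so dip δ = arctan(0.35794) = 19.69°.
True thickness = vertical thickness × cos δ = 48.7 × cos 19.69° = 45.85 m.

45.85 m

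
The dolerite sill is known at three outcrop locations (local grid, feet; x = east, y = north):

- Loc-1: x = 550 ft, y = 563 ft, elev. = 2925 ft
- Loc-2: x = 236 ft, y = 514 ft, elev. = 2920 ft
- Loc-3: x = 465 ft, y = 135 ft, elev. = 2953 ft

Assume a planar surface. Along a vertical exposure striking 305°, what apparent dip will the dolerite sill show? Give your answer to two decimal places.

3.59°

Two edge vectors: Loc-1→Loc-2 = (-314, -49, -5), Loc-1→Loc-3 = (-85, -428, 28).
Normal n = (Loc-1→Loc-2) × (Loc-1→Loc-3) = (-3512, 9217, 130227).
So ∂z/∂x = −n_x/n_z = 0.02697 and ∂z/∂y = −n_y/n_z = −0.07078.
Unit vector along 305° is (sin 305°, cos 305°) = (-0.8192, 0.5736).
Slope in that direction = a·(-0.8192) + b·(0.5736) = −0.06269.
Apparent dip = arctan|0.06269| = 3.59° (true dip is 4.3°, so apparent ≤ true as expected).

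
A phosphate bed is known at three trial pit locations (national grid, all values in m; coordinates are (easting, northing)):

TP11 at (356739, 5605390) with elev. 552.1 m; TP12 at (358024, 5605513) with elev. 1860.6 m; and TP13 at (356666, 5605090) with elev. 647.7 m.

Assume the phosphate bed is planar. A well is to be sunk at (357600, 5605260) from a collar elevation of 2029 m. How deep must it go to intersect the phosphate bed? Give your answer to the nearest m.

Two edge vectors: TP11→TP12 = (1285, 123, 1308.5), TP11→TP13 = (-73, -300, 95.6).
Normal n = (TP11→TP12) × (TP11→TP13) = (404308.8, -218366.5, -376521).
So ∂z/∂E = −n_x/n_z = 1.07380146 and ∂z/∂N = −n_y/n_z = −0.57995836.
Intercept c from TP11: 552.1 − 383066.86 + 3250892.77 = 2868378.01.
At (357600, 5605260): z_contact = 383991.4 − 3250817.4 + 2868378.01 = 1552.0 m.
Depth below ground = 2029 − 1552.0 = 477 m.

477 m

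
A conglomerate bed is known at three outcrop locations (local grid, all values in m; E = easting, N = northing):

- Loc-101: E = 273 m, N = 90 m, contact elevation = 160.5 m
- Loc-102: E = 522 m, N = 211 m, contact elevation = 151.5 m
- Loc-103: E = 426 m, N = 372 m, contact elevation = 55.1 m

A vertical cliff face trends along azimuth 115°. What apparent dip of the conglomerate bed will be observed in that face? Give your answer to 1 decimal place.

20.9°

Two edge vectors: Loc-101→Loc-102 = (249, 121, -9), Loc-101→Loc-103 = (153, 282, -105.4).
Normal n = (Loc-101→Loc-102) × (Loc-101→Loc-103) = (-10215.4, 24867.6, 51705).
So ∂z/∂E = −n_x/n_z = 0.19757 and ∂z/∂N = −n_y/n_z = −0.48095.
Unit vector along 115° is (sin 115°, cos 115°) = (0.9063, -0.4226).
Slope in that direction = a·(0.9063) + b·(-0.4226) = 0.38232.
Apparent dip = arctan|0.38232| = 20.9° (true dip is 27.5°, so apparent ≤ true as expected).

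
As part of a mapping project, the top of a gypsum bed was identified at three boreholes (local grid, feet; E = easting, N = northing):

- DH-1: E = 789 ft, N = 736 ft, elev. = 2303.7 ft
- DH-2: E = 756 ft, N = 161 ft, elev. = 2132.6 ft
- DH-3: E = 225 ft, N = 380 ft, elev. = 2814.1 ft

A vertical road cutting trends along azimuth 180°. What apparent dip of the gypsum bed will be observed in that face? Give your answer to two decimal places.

Two edge vectors: DH-1→DH-2 = (-33, -575, -171.1), DH-1→DH-3 = (-564, -356, 510.4).
Normal n = (DH-1→DH-2) × (DH-1→DH-3) = (-354391.6, 113343.6, -312552).
So ∂z/∂E = −n_x/n_z = −1.13386 and ∂z/∂N = −n_y/n_z = 0.36264.
Unit vector along 180° is (sin 180°, cos 180°) = (0.0000, -1.0000).
Slope in that direction = a·(0.0000) + b·(-1.0000) = −0.36264.
Apparent dip = arctan|0.36264| = 19.93° (true dip is 50.0°, so apparent ≤ true as expected).

19.93°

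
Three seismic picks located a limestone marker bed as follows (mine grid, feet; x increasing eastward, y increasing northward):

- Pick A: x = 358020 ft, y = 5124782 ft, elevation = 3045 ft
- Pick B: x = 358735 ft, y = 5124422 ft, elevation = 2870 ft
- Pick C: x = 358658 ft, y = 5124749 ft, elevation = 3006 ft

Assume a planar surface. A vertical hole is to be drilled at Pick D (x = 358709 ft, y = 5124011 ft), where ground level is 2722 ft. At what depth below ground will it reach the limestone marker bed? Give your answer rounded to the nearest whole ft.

18 ft

Two edge vectors: Pick A→Pick B = (715, -360, -175), Pick A→Pick C = (638, -33, -39).
Normal n = (Pick A→Pick B) × (Pick A→Pick C) = (8265, -83765, 206085).
So ∂z/∂x = −n_x/n_z = −0.04010481 and ∂z/∂y = −n_y/n_z = 0.40645850.
Intercept c from Pick A: 3045 + 14358.32 − 2083011.21 = −2065607.88.
At (358709, 5124011): z_contact = −14386.0 + 2082697.8 − 2065607.88 = 2704.0 ft.
Depth below ground = 2722 − 2704.0 = 18 ft.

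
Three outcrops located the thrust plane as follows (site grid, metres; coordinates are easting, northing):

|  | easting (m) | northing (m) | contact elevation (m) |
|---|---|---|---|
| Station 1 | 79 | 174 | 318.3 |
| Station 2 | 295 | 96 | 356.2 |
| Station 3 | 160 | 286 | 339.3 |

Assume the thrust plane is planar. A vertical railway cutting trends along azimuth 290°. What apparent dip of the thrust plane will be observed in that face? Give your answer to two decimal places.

9.36°

Two edge vectors: Station 1→Station 2 = (216, -78, 37.9), Station 1→Station 3 = (81, 112, 21).
Normal n = (Station 1→Station 2) × (Station 1→Station 3) = (-5882.8, -1466.1, 30510).
So ∂z/∂easting = −n_x/n_z = 0.19282 and ∂z/∂northing = −n_y/n_z = 0.04805.
Unit vector along 290° is (sin 290°, cos 290°) = (-0.9397, 0.3420).
Slope in that direction = a·(-0.9397) + b·(0.3420) = −0.16475.
Apparent dip = arctan|0.16475| = 9.36° (true dip is 11.2°, so apparent ≤ true as expected).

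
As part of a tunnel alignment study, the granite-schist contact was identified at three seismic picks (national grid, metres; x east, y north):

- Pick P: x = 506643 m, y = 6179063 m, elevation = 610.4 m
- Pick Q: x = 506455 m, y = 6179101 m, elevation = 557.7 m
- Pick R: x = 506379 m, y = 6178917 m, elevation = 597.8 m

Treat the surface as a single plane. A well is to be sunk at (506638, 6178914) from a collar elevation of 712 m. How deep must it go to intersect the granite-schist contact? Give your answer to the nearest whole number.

Two edge vectors: Pick P→Pick Q = (-188, 38, -52.7), Pick P→Pick R = (-264, -146, -12.6).
Normal n = (Pick P→Pick Q) × (Pick P→Pick R) = (-8173, 11544, 37480).
So ∂z/∂x = −n_x/n_z = 0.21806297 and ∂z/∂y = −n_y/n_z = −0.30800427.
Intercept c from Pick P: 610.4 − 110480.08 + 1903177.78 = 1793308.11.
At (506638, 6178914): z_contact = 110479.0 − 1903131.9 + 1793308.11 = 655.2 m.
Depth below ground = 712 − 655.2 = 57 m.

57 m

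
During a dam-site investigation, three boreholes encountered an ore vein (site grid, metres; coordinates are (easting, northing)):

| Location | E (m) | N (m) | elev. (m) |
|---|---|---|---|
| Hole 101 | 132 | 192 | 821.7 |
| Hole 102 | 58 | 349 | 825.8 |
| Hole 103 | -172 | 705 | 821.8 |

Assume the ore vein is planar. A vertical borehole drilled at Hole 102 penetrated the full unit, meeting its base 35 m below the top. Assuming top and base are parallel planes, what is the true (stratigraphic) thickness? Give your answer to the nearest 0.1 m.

Let the plane be z = a·E + b·N + c.
Hole 102−Hole 101: −74a + 157b = 4.1;  Hole 103−Hole 101: −304a + 513b = 0.1.
Solving gives a = 0.21376, b = 0.12687.
|∇z| = √(a²+b²) = 0.24858, so dip δ = arctan(0.24858) = 13.96°.
True thickness = vertical thickness × cos δ = 35 × cos 13.96° = 34.0 m.

34.0 m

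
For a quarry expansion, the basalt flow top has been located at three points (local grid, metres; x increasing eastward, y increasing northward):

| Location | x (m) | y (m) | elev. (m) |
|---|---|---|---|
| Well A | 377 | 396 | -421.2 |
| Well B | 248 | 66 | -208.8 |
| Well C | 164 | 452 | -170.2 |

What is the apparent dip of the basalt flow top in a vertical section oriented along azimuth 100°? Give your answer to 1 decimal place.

49.6°

Two edge vectors: Well A→Well B = (-129, -330, 212.4), Well A→Well C = (-213, 56, 251).
Normal n = (Well A→Well B) × (Well A→Well C) = (-94724.4, -12862.2, -77514).
So ∂z/∂x = −n_x/n_z = −1.22203 and ∂z/∂y = −n_y/n_z = −0.16593.
Unit vector along 100° is (sin 100°, cos 100°) = (0.9848, -0.1736).
Slope in that direction = a·(0.9848) + b·(-0.1736) = −1.17465.
Apparent dip = arctan|1.17465| = 49.6° (true dip is 51.0°, so apparent ≤ true as expected).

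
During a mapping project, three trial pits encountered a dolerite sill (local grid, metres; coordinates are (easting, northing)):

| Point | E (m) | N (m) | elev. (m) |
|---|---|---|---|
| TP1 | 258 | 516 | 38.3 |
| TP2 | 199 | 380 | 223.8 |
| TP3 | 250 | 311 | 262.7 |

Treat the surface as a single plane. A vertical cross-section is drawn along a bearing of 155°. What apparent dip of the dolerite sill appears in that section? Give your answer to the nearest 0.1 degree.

34.2°

Two edge vectors: TP1→TP2 = (-59, -136, 185.5), TP1→TP3 = (-8, -205, 224.4).
Normal n = (TP1→TP2) × (TP1→TP3) = (7509.1, 11755.6, 11007).
So ∂z/∂E = −n_x/n_z = −0.68221 and ∂z/∂N = −n_y/n_z = −1.06801.
Unit vector along 155° is (sin 155°, cos 155°) = (0.4226, -0.9063).
Slope in that direction = a·(0.4226) + b·(-0.9063) = 0.67963.
Apparent dip = arctan|0.67963| = 34.2° (true dip is 51.7°, so apparent ≤ true as expected).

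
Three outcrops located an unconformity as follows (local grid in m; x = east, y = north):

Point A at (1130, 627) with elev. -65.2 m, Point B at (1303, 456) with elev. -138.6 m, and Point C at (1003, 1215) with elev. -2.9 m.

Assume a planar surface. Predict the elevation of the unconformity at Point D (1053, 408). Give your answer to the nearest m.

Let the plane be z = a·x + b·y + c.
Point B−Point A: 173a − 171b = −73.4;  Point C−Point A: −127a + 588b = 62.3.
Solving gives a = −0.40629, b = 0.01820.
Then c = -65.2 − a·1130 − b·627 = 382.49.
At (1053, 408): z = −427.8 + 7.4 + 382.49 = -37.9 m.

-38 m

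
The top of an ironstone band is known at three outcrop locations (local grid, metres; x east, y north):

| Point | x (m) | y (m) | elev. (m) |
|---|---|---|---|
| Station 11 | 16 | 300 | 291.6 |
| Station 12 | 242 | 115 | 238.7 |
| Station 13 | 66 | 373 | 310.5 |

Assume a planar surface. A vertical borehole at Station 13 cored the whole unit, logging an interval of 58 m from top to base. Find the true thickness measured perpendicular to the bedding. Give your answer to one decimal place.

Let the plane be z = a·x + b·y + c.
Station 12−Station 11: 226a − 185b = −52.9;  Station 13−Station 11: 50a + 73b = 18.9.
Solving gives a = −0.01418, b = 0.26862.
|∇z| = √(a²+b²) = 0.26899, so dip δ = arctan(0.26899) = 15.06°.
True thickness = vertical thickness × cos δ = 58 × cos 15.06° = 56.0 m.

56.0 m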